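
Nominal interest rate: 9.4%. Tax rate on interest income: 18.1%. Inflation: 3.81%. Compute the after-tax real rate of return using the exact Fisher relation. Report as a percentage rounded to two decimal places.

3.75%

After-tax nominal return = 9.4% × (1 − 0.181) = 7.6986%.
1 + r = 1.076986 / 1.03810 = 1.037459
After-tax real rate = 1.037459 − 1 → 3.75%.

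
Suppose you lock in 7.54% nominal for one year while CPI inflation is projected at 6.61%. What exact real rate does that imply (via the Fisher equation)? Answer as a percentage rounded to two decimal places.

By the Fisher equation, 1 + r = (1 + i)/(1 + π).
1 + r = 1.07540 / 1.06610 = 1.008723
r = 1.008723 − 1 = 0.8723%, i.e. 0.87%.

0.87%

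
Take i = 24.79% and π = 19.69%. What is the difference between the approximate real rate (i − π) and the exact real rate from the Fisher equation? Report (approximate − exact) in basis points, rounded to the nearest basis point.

Approximate: r ≈ 24.790% − 19.690% = 5.1000%
Exact: (1 + 0.2479)/(1 + 0.1969) − 1 = 4.2610%
Error = 5.1000% − 4.2610% = 0.8390% → 84 basis points.

84 basis points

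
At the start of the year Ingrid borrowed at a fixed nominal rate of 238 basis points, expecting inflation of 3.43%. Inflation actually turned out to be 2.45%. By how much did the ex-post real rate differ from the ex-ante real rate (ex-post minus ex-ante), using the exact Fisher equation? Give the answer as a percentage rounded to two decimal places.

Ex-ante: (1 + 0.0238)/(1 + 0.0343) − 1 = -1.0152%
Ex-post: (1 + 0.0238)/(1 + 0.0245) − 1 = -0.0683%
Difference (ex-post − ex-ante) = 0.9469% → 0.95%.

0.95%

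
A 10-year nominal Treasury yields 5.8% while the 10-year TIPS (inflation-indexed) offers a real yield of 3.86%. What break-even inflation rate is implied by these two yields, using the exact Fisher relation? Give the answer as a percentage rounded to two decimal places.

(1 + π) = (1 + i)/(1 + r) = 1.05800 / 1.03860 = 1.018679
Break-even inflation = 1.018679 − 1 → 1.87%.

1.87%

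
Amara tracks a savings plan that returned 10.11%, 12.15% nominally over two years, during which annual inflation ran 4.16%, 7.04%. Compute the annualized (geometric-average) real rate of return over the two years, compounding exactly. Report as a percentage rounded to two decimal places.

Compound the nominal returns: 1.1011 × 1.1215 = 1.23488365.
Compound inflation: 1.0416 × 1.0704 = 1.11492864.
Deflate: 1.23488365 / 1.11492864 = 1.10758985.
Annualized real rate = 1.10758985^(1/2) − 1 = 5.2421% → 5.24%.

5.24%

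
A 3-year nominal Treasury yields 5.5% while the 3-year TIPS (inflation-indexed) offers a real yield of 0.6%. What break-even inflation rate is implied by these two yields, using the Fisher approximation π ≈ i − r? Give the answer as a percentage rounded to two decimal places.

4.90%

π ≈ i − r = 5.5% − 0.6% → 4.90%.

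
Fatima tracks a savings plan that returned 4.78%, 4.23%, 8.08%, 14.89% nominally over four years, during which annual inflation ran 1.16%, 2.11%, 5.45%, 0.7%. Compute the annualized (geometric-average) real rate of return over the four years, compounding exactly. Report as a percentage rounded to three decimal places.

Compound the nominal returns: 1.0478 × 1.0423 × 1.0808 × 1.1489 = 1.356121800.
Compound inflation: 1.0116 × 1.0211 × 1.0545 × 1.0070 = 1.096864931.
Deflate: 1.356121800 / 1.096864931 = 1.236361708.
Annualized real rate = 1.236361708^(1/4) − 1 = 5.44752% → 5.448%.

5.448%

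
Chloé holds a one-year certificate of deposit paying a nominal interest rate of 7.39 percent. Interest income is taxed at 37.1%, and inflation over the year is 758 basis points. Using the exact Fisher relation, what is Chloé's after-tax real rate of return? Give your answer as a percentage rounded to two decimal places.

-2.73%

After-tax nominal return = 7.39% × (1 − 0.371) = 4.64831%.
1 + r = 1.0464831 / 1.07580 = 0.972749
After-tax real rate = 0.972749 − 1 → -2.73%.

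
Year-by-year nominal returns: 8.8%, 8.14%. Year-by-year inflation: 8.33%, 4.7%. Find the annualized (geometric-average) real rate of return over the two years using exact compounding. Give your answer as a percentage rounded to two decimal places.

1.85%

Nominal growth factor = 1.0880 × 1.0814 = 1.17656320
Price-level growth factor = 1.0833 × 1.0470 = 1.13421510
Real growth factor = 1.17656320 / 1.13421510 = 1.03733692
Annualized real rate = 1.03733692^(1/2) − 1 = 1.8497% → 1.85%.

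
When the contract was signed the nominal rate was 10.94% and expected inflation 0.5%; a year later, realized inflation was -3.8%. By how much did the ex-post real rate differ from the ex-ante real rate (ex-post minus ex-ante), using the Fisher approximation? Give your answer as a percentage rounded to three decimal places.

Ex-ante: 10.94% − 0.5% = 10.440%
Ex-post: 10.94% − (-3.8%) = 14.740%
Difference (ex-post − ex-ante) = 4.3000% → 4.300%.

4.300%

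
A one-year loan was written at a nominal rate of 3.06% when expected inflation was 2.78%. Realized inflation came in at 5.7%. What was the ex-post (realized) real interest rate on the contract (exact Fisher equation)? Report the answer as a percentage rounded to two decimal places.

-2.50%

Ex-post: (1 + 0.0306)/(1 + 0.0570) − 1 = -2.4976%
So the realized real rate is -2.50%.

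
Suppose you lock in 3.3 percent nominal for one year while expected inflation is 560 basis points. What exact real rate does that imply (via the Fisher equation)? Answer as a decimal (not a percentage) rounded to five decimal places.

-0.02178

1 + r = 1.03300 / 1.05600 = 0.978220
r = 0.978220 − 1 = -2.1780%, i.e. -0.02178.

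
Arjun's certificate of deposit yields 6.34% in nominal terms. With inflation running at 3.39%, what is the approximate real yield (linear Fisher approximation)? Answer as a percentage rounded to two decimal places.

2.95%

r ≈ i − π = 6.34% − 3.39% = 2.95%.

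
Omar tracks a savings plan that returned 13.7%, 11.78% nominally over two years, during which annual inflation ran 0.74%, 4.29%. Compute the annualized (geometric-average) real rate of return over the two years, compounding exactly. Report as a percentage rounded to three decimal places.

9.987%

Nominal growth factor = 1.1370 × 1.1178 = 1.27093860
Price-level growth factor = 1.0074 × 1.0429 = 1.05061746
Real growth factor = 1.27093860 / 1.05061746 = 1.20970634
Annualized real rate = 1.20970634^(1/2) − 1 = 9.9867% → 9.987%.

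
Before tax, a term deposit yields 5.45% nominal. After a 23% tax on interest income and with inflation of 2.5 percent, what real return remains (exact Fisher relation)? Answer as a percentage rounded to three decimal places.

1.655%

After-tax nominal return = 5.45% × (1 − 0.23) = 4.1965%.
1 + r = 1.041965 / 1.02500 = 1.016551
After-tax real rate = 1.016551 − 1 → 1.655%.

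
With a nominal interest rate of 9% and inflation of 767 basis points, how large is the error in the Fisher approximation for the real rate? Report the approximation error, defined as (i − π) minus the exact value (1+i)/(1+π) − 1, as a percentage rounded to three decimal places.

Approximate: r ≈ 9.000% − 7.670% = 1.3300%
Exact: (1 + 0.0900)/(1 + 0.0767) − 1 = 1.2353%
Error = 1.3300% − 1.2353% = 0.0947% → 0.095%.

0.095%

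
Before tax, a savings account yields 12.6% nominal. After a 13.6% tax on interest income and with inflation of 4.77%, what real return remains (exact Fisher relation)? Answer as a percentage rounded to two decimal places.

After-tax nominal return = 12.6% × (1 − 0.136) = 10.8864%.
1 + r = 1.108864 / 1.04770 = 1.058379
After-tax real rate = 1.058379 − 1 → 5.84%.

5.84%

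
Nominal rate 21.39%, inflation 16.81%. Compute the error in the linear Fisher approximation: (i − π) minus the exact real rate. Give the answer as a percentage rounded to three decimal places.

Approximate: r ≈ 21.390% − 16.810% = 4.5800%
Exact: (1 + 0.2139)/(1 + 0.1681) − 1 = 3.9209%
Error = 4.5800% − 3.9209% = 0.6591% → 0.659%.

0.659%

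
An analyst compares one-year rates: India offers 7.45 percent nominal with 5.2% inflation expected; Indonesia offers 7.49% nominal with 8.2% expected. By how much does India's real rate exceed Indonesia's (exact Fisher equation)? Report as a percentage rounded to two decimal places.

2.79%

India: (1 + 0.0745)/(1 + 0.0520) − 1 = 2.13878%
Indonesia: (1 + 0.0749)/(1 + 0.0820) − 1 = -0.65619%
Differential = 2.13878% − (-0.65619%) = 2.79498% → 2.79%.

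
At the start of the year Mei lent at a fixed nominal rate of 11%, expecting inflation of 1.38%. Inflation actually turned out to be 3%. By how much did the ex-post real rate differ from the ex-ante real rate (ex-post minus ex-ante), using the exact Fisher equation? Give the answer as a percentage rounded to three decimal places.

-1.722%

Ex-ante: (1 + 0.1100)/(1 + 0.0138) − 1 = 9.4891%
Ex-post: (1 + 0.1100)/(1 + 0.0300) − 1 = 7.7670%
Difference (ex-post − ex-ante) = -1.7221% → -1.722%.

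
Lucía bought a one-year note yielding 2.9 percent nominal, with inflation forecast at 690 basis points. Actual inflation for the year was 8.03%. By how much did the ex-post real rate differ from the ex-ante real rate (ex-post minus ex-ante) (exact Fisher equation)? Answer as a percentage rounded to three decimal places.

-1.007%

Ex-ante: (1 + 0.0290)/(1 + 0.0690) − 1 = -3.7418%
Ex-post: (1 + 0.0290)/(1 + 0.0803) − 1 = -4.7487%
Difference (ex-post − ex-ante) = -1.0069% → -1.007%.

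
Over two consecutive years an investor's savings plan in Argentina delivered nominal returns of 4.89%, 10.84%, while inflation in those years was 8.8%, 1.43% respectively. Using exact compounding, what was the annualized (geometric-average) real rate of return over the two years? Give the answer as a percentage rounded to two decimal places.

2.64%

Compound the nominal returns: 1.0489 × 1.1084 = 1.16260076.
Compound inflation: 1.0880 × 1.0143 = 1.10355840.
Deflate: 1.16260076 / 1.10355840 = 1.05350180.
Annualized real rate = 1.05350180^(1/2) − 1 = 2.6402% → 2.64%.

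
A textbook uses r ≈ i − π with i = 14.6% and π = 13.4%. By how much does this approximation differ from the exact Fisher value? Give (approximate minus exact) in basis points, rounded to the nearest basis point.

Approximate: r ≈ 14.600% − 13.400% = 1.2000%
Exact: (1 + 0.1460)/(1 + 0.1340) − 1 = 1.0582%
Error = 1.2000% − 1.0582% = 0.1418% → 14 basis points.

14 basis points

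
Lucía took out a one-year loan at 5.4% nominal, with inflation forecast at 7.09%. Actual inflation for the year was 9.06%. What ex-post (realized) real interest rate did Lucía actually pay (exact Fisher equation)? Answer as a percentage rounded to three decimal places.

Ex-post: (1 + 0.0540)/(1 + 0.0906) − 1 = -3.3560%
So the realized real rate is -3.356%.

-3.356%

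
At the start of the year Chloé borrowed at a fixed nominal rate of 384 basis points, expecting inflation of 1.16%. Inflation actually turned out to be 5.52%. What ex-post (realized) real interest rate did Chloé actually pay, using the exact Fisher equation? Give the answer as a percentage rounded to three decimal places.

-1.592%

Ex-post: (1 + 0.0384)/(1 + 0.0552) − 1 = -1.5921%
So the realized real rate is -1.592%.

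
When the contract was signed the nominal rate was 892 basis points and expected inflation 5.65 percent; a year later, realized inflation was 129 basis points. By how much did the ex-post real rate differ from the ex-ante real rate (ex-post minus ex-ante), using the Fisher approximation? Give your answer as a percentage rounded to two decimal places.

Ex-ante: 8.92% − 5.65% = 3.270%
Ex-post: 8.92% − 1.29% = 7.630%
Difference (ex-post − ex-ante) = 4.3600% → 4.36%.

4.36%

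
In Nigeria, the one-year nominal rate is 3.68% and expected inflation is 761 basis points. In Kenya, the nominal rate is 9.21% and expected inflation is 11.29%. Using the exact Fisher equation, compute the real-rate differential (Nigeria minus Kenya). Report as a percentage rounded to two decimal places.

-1.78%

Nigeria: (1 + 0.0368)/(1 + 0.0761) − 1 = -3.6521%
Kenya: (1 + 0.0921)/(1 + 0.1129) − 1 = -1.8690%
Differential = -3.6521% − (-1.8690%) = -1.7831% → -1.78%.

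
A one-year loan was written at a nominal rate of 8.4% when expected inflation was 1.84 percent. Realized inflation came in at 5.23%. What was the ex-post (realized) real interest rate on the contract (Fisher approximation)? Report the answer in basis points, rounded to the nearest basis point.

317 basis points

Ex-post: 8.4% − 5.23% = 3.170%
So the realized real rate is 317 basis points.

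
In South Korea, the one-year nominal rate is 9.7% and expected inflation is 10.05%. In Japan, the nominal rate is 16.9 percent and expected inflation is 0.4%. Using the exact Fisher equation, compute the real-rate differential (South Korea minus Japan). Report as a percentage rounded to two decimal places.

South Korea: (1 + 0.0970)/(1 + 0.1005) − 1 = -0.3180%
Japan: (1 + 0.1690)/(1 + 0.0040) − 1 = 16.4343%
Differential = -0.3180% − 16.4343% = -16.7523% → -16.75%.

-16.75%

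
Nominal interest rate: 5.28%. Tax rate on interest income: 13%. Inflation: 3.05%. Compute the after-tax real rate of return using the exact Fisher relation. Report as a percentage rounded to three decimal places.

1.498%

After-tax nominal return = 5.28% × (1 − 0.13) = 4.5936%.
1 + r = 1.045936 / 1.03050 = 1.014979
After-tax real rate = 1.014979 − 1 → 1.498%.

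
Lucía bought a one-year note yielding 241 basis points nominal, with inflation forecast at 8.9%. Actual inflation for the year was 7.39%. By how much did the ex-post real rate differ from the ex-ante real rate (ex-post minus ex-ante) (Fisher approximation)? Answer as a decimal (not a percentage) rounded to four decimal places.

0.0151

Ex-ante: 2.41% − 8.9% = -6.490%
Ex-post: 2.41% − 7.39% = -4.980%
Difference (ex-post − ex-ante) = 1.5100% → 0.0151.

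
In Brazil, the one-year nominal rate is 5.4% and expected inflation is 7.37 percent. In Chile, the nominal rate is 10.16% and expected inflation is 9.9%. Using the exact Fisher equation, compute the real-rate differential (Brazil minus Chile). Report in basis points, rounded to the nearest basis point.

-207 basis points

Brazil: (1 + 0.0540)/(1 + 0.0737) − 1 = -1.8348%
Chile: (1 + 0.1016)/(1 + 0.0990) − 1 = 0.2366%
Differential = -1.8348% − 0.2366% = -2.0714% → -207 basis points.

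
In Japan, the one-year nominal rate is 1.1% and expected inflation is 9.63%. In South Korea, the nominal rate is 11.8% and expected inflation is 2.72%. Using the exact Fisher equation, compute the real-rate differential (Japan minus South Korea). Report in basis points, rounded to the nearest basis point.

Japan: (1 + 0.0110)/(1 + 0.0963) − 1 = -7.7807%
South Korea: (1 + 0.1180)/(1 + 0.0272) − 1 = 8.8396%
Differential = -7.7807% − 8.8396% = -16.6203% → -1662 basis points.

-1662 basis points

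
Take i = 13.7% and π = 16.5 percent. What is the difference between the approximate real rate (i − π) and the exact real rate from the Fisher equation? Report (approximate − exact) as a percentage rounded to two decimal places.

-0.40%

Approximate: r ≈ 13.700% − 16.500% = -2.8000%
Exact: (1 + 0.1370)/(1 + 0.1650) − 1 = -2.4034%
Error = -2.8000% − (-2.4034%) = -0.3966% → -0.40%.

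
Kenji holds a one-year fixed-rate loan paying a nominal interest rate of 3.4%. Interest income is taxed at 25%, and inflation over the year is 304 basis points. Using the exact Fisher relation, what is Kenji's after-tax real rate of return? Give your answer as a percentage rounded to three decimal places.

After-tax nominal return = 3.4% × (1 − 0.25) = 2.5500%.
1 + r = 1.02550 / 1.03040 = 0.9952446
After-tax real rate = 0.9952446 − 1 → -0.476%.

-0.476%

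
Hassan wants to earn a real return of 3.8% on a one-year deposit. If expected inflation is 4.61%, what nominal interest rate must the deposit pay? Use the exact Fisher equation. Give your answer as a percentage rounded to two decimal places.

(1 + i) = (1 + r)(1 + π) = 1.03800 × 1.04610 = 1.0858518
i = 1.0858518 − 1, so the required nominal rate is 8.59%.

8.59%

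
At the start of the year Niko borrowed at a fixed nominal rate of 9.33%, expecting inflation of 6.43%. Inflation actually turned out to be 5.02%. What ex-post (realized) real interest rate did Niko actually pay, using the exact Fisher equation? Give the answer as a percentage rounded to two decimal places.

4.10%

Ex-post: (1 + 0.0933)/(1 + 0.0502) − 1 = 4.1040%
So the realized real rate is 4.10%.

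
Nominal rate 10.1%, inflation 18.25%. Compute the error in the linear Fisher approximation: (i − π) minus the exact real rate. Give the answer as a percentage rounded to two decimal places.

Approximate: r ≈ 10.100% − 18.250% = -8.1500%
Exact: (1 + 0.1010)/(1 + 0.1825) − 1 = -6.8922%
Error = -8.1500% − (-6.8922%) = -1.2578% → -1.26%.

-1.26%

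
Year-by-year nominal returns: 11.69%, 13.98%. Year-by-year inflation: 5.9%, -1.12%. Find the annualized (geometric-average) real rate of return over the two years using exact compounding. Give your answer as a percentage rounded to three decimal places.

Nominal growth factor = 1.1169 × 1.1398 = 1.27304262
Price-level growth factor = 1.0590 × 0.9888 = 1.04713920
Real growth factor = 1.27304262 / 1.04713920 = 1.21573390
Annualized real rate = 1.21573390^(1/2) − 1 = 10.2603% → 10.260%.

10.260%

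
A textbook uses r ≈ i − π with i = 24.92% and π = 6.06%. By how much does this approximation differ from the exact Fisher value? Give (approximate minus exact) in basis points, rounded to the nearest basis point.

Approximate: r ≈ 24.920% − 6.060% = 18.8600%
Exact: (1 + 0.2492)/(1 + 0.0606) − 1 = 17.7824%
Error = 18.8600% − 17.7824% = 1.0776% → 108 basis points.

108 basis points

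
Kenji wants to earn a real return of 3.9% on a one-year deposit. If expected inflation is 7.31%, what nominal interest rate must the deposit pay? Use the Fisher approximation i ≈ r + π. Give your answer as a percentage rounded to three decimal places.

i ≈ r + π = 3.9% + 7.31% = 11.210%.

11.210%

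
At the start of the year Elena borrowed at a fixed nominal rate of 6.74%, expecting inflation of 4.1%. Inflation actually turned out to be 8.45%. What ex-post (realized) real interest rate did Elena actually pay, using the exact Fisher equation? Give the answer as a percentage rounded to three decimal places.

-1.577%

Ex-post: (1 + 0.0674)/(1 + 0.0845) − 1 = -1.5768%
So the realized real rate is -1.577%.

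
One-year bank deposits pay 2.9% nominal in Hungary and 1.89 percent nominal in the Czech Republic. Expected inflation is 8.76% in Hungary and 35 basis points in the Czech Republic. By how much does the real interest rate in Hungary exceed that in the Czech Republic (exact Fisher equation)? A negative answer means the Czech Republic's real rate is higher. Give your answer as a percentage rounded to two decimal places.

Hungary: (1 + 0.0290)/(1 + 0.0876) − 1 = -5.3880%
The Czech Republic: (1 + 0.0189)/(1 + 0.0035) − 1 = 1.5346%
Differential = -5.3880% − 1.5346% = -6.9226% → -6.92%.

-6.92%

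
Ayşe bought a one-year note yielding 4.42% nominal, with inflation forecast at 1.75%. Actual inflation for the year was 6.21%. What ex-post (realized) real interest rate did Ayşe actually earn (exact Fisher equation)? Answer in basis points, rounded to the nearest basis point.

-169 basis points

Ex-post: (1 + 0.0442)/(1 + 0.0621) − 1 = -1.6853%
So the realized real rate is -169 basis points.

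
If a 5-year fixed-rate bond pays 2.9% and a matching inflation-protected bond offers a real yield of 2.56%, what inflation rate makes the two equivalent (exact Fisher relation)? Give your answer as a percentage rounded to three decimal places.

(1 + π) = (1 + i)/(1 + r) = 1.02900 / 1.02560 = 1.0033151
Break-even inflation = 1.0033151 − 1 → 0.332%.

0.332%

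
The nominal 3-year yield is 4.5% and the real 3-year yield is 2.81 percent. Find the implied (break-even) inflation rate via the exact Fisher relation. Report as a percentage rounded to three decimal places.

(1 + π) = (1 + i)/(1 + r) = 1.04500 / 1.02810 = 1.016438
Break-even inflation = 1.016438 − 1 → 1.644%.

1.644%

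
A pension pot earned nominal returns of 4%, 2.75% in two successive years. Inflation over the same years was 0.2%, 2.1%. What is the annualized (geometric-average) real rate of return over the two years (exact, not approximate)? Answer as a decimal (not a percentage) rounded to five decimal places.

0.02202

Nominal growth factor = 1.0400 × 1.0275 = 1.06860000
Price-level growth factor = 1.0020 × 1.0210 = 1.02304200
Real growth factor = 1.06860000 / 1.02304200 = 1.04453190
Annualized real rate = 1.04453190^(1/2) − 1 = 2.2023% → 0.02202.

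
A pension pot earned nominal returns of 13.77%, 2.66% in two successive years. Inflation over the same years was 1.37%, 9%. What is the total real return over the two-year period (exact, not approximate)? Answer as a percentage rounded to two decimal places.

5.70%

Compound the nominal returns: 1.1377 × 1.0266 = 1.167963.
Compound inflation: 1.0137 × 1.0900 = 1.104933.
Deflate: 1.167963 / 1.104933 = 1.057044.
Total real return = 1.057044 − 1 → 5.70%.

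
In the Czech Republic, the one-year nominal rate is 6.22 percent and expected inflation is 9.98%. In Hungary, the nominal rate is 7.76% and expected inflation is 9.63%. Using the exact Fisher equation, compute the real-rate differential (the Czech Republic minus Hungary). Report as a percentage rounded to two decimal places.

The Czech Republic: (1 + 0.0622)/(1 + 0.0998) − 1 = -3.4188%
Hungary: (1 + 0.0776)/(1 + 0.0963) − 1 = -1.7057%
Differential = -3.4188% − (-1.7057%) = -1.7131% → -1.71%.

-1.71%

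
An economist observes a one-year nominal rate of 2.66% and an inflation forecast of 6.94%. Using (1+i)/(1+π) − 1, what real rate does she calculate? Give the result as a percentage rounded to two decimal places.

-4.00%

1 + r = 1.02660 / 1.06940 = 0.959978
r = 0.959978 − 1 = -4.0022%, i.e. -4.00%.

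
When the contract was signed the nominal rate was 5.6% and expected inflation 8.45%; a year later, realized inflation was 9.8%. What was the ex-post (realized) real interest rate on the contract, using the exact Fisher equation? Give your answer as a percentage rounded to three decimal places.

-3.825%

Ex-post: (1 + 0.0560)/(1 + 0.0980) − 1 = -3.8251%
So the realized real rate is -3.825%.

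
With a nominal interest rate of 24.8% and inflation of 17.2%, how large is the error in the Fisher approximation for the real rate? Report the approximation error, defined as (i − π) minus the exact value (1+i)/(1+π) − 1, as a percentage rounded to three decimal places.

Approximate: r ≈ 24.800% − 17.200% = 7.6000%
Exact: (1 + 0.2480)/(1 + 0.1720) − 1 = 6.4846%
Error = 7.6000% − 6.4846% = 1.1154% → 1.115%.

1.115%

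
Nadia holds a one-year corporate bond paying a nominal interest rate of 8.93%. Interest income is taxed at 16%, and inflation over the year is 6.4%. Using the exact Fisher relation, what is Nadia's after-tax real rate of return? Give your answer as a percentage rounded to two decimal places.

1.03%

After-tax nominal return = 8.93% × (1 − 0.16) = 7.5012%.
1 + r = 1.075012 / 1.06400 = 1.0103496
After-tax real rate = 1.0103496 − 1 → 1.03%.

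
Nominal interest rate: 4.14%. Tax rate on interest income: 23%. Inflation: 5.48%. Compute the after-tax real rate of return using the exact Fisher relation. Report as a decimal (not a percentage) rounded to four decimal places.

After-tax nominal return = 4.14% × (1 − 0.23) = 3.1878%.
1 + r = 1.031878 / 1.05480 = 0.978269
After-tax real rate = 0.978269 − 1 → -0.0217.

-0.0217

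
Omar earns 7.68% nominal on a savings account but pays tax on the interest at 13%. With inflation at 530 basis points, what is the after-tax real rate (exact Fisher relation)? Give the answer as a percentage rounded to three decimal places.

After-tax nominal return = 7.68% × (1 − 0.13) = 6.6816%.
1 + r = 1.066816 / 1.05300 = 1.013121
After-tax real rate = 1.013121 − 1 → 1.312%.

1.312%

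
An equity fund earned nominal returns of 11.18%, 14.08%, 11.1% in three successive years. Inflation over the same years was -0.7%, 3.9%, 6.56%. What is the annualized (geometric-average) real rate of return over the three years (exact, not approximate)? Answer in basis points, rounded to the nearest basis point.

Compound the nominal returns: 1.1118 × 1.1408 × 1.1110 = 1.40912734.
Compound inflation: 0.9930 × 1.0390 × 1.0656 = 1.09940829.
Deflate: 1.40912734 / 1.09940829 = 1.28171431.
Annualized real rate = 1.28171431^(1/3) − 1 = 8.6252% → 863 basis points.

863 basis points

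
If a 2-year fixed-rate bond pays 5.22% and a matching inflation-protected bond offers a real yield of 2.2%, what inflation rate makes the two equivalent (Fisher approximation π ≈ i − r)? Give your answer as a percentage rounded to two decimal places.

3.02%

π ≈ i − r = 5.22% − 2.2% → 3.02%.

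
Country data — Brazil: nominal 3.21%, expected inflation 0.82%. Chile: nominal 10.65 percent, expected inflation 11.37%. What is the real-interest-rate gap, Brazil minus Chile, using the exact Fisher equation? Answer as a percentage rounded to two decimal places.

Brazil: (1 + 0.0321)/(1 + 0.0082) − 1 = 2.3706%
Chile: (1 + 0.1065)/(1 + 0.1137) − 1 = -0.6465%
Differential = 2.3706% − (-0.6465%) = 3.0171% → 3.02%.

3.02%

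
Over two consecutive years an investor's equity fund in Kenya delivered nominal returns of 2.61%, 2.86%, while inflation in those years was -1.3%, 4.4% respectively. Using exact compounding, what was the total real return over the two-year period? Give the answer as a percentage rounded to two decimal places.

Nominal growth factor = 1.0261 × 1.0286 = 1.055446
Price-level growth factor = 0.9870 × 1.0440 = 1.030428
Real growth factor = 1.055446 / 1.030428 = 1.024280
Total real return = 1.024280 − 1 → 2.43%.

2.43%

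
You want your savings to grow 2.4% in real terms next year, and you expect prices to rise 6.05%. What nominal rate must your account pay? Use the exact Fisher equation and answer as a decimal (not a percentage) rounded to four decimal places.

(1 + i) = (1 + r)(1 + π) = 1.02400 × 1.06050 = 1.085952
i = 1.085952 − 1, so the required nominal rate is 0.0860.

0.0860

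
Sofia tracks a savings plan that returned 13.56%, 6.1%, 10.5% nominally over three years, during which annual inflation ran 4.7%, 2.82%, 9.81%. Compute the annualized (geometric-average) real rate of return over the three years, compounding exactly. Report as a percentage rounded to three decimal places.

Nominal growth factor = 1.1356 × 1.0610 × 1.1050 = 1.33138312
Price-level growth factor = 1.0470 × 1.0282 × 1.0981 = 1.18213254
Real growth factor = 1.33138312 / 1.18213254 = 1.12625537
Annualized real rate = 1.12625537^(1/3) − 1 = 4.0429% → 4.043%.

4.043%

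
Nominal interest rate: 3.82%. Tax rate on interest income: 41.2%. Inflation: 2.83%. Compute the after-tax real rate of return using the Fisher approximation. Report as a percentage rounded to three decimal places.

After-tax nominal return = 3.82% × (1 − 0.412) = 2.24616%.
r ≈ 2.24616% − 2.83% → -0.584%.

-0.584%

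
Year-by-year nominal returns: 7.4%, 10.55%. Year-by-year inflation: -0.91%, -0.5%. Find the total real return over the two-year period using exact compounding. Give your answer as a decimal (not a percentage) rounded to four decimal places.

0.2042

Nominal growth factor = 1.0740 × 1.1055 = 1.187307
Price-level growth factor = 0.9909 × 0.9950 = 0.985946
Real growth factor = 1.187307 / 0.985946 = 1.204232
Total real return = 1.204232 − 1 → 0.2042.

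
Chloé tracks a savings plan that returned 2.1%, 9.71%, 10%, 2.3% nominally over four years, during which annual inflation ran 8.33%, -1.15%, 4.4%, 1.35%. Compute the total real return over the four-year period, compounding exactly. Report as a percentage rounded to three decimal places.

Nominal growth factor = 1.0210 × 1.0971 × 1.1000 × 1.0230 = 1.260493
Price-level growth factor = 1.0833 × 0.9885 × 1.0440 × 1.0135 = 1.133052
Real growth factor = 1.260493 / 1.133052 = 1.112476
Total real return = 1.112476 − 1 → 11.248%.

11.248%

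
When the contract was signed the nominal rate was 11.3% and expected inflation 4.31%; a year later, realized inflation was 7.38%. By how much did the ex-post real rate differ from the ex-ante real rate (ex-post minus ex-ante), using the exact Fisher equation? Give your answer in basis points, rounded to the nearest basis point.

Ex-ante: (1 + 0.1130)/(1 + 0.0431) − 1 = 6.7012%
Ex-post: (1 + 0.1130)/(1 + 0.0738) − 1 = 3.6506%
Difference (ex-post − ex-ante) = -3.0506% → -305 basis points.

-305 basis points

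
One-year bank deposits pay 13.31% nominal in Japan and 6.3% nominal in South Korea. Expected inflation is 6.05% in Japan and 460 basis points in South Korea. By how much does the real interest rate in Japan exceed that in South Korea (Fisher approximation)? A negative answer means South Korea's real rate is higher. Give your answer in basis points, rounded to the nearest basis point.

556 basis points

Japan: 13.31% − 6.05% = 7.260%
South Korea: 6.3% − 4.6% = 1.700%
Differential = 5.560% → 556 basis points.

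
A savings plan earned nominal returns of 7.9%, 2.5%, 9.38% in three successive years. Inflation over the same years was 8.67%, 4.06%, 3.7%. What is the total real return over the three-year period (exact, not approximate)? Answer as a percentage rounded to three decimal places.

3.160%

Compound the nominal returns: 1.0790 × 1.0250 × 1.0938 = 1.209715.
Compound inflation: 1.0867 × 1.0406 × 1.0370 = 1.172660.
Deflate: 1.209715 / 1.172660 = 1.031599.
Total real return = 1.031599 − 1 → 3.160%.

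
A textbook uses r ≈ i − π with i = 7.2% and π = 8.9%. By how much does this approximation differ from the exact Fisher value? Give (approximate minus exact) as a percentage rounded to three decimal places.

-0.139%

Approximate: r ≈ 7.200% − 8.900% = -1.7000%
Exact: (1 + 0.0720)/(1 + 0.0890) − 1 = -1.5611%
Error = -1.7000% − (-1.5611%) = -0.1389% → -0.139%.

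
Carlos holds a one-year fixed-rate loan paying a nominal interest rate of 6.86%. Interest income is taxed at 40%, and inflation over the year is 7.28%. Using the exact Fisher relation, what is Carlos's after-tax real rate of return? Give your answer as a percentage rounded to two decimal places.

After-tax nominal return = 6.86% × (1 − 0.4) = 4.1160%.
1 + r = 1.04116 / 1.07280 = 0.970507
After-tax real rate = 0.970507 − 1 → -2.95%.

-2.95%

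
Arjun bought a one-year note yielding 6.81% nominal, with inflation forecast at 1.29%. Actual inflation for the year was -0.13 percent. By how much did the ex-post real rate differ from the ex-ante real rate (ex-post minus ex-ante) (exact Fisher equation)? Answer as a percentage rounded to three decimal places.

1.499%

Ex-ante: (1 + 0.0681)/(1 + 0.0129) − 1 = 5.4497%
Ex-post: (1 + 0.0681)/(1 − 0.0013) − 1 = 6.9490%
Difference (ex-post − ex-ante) = 1.4993% → 1.499%.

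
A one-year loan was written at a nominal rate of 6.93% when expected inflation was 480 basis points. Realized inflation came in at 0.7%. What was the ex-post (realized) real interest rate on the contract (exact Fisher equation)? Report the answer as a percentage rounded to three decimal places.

6.187%

Ex-post: (1 + 0.0693)/(1 + 0.0070) − 1 = 6.1867%
So the realized real rate is 6.187%.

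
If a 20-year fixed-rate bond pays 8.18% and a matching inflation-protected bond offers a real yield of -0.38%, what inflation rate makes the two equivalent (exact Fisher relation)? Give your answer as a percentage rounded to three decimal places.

(1 + π) = (1 + i)/(1 + r) = 1.08180 / 0.99620 = 1.085927
Break-even inflation = 1.085927 − 1 → 8.593%.

8.593%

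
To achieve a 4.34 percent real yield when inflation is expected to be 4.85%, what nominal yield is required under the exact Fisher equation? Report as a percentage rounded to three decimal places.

(1 + i) = (1 + r)(1 + π) = 1.04340 × 1.04850 = 1.0940049
i = 1.0940049 − 1, so the required nominal rate is 9.400%.

9.400%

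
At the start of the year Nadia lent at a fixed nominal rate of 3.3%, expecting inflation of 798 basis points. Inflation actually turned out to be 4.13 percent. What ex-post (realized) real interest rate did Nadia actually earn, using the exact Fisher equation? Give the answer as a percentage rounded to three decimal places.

-0.797%

Ex-post: (1 + 0.0330)/(1 + 0.0413) − 1 = -0.7971%
So the realized real rate is -0.797%.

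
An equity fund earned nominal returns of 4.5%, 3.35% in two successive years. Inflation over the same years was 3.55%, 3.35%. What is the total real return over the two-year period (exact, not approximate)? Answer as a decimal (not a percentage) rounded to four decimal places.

Compound the nominal returns: 1.0450 × 1.0335 = 1.080008.
Compound inflation: 1.0355 × 1.0335 = 1.070189.
Deflate: 1.080008 / 1.070189 = 1.009174.
Total real return = 1.009174 − 1 → 0.0092.

0.0092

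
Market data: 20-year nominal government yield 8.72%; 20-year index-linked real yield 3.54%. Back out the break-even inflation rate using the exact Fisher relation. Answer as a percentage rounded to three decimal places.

(1 + π) = (1 + i)/(1 + r) = 1.08720 / 1.03540 = 1.050029
Break-even inflation = 1.050029 − 1 → 5.003%.

5.003%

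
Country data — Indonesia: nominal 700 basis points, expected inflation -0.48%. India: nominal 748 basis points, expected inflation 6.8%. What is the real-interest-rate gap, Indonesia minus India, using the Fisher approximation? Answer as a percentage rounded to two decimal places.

6.80%

Indonesia: 7% − (-0.48%) = 7.480%
India: 7.48% − 6.8% = 0.680%
Differential = 6.800% → 6.80%.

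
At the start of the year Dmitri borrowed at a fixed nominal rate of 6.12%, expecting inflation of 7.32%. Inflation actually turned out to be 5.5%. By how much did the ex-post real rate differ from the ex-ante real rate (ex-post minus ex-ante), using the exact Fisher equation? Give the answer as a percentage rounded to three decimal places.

1.706%

Ex-ante: (1 + 0.0612)/(1 + 0.0732) − 1 = -1.1182%
Ex-post: (1 + 0.0612)/(1 + 0.0550) − 1 = 0.5877%
Difference (ex-post − ex-ante) = 1.7058% → 1.706%.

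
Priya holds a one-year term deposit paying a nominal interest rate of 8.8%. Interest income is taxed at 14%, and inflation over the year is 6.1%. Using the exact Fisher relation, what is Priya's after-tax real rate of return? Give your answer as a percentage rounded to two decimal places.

After-tax nominal return = 8.8% × (1 − 0.14) = 7.5680%.
1 + r = 1.07568 / 1.06100 = 1.013836
After-tax real rate = 1.013836 − 1 → 1.38%.

1.38%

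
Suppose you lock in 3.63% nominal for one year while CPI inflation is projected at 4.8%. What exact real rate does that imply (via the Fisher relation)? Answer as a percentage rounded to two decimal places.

By the Fisher relation, 1 + r = (1 + i)/(1 + π).
1 + r = 1.03630 / 1.04800 = 0.988836
r = 0.988836 − 1 = -1.1164%, i.e. -1.12%.

-1.12%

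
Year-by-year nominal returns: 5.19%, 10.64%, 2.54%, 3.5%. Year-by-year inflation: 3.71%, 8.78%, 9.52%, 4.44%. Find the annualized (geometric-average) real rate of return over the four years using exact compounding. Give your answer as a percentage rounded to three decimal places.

Compound the nominal returns: 1.0519 × 1.1064 × 1.0254 × 1.0350 = 1.23515166.
Compound inflation: 1.0371 × 1.0878 × 1.0952 × 1.0444 = 1.29041674.
Deflate: 1.23515166 / 1.29041674 = 0.95717269.
Annualized real rate = 0.95717269^(1/4) − 1 = -1.0883% → -1.088%.

-1.088%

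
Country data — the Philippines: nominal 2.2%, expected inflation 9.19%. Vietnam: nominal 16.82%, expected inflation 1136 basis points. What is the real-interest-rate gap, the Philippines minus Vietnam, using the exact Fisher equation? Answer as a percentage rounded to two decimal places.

-11.30%

The Philippines: (1 + 0.0220)/(1 + 0.0919) − 1 = -6.4017%
Vietnam: (1 + 0.1682)/(1 + 0.1136) − 1 = 4.9030%
Differential = -6.4017% − 4.9030% = -11.3047% → -11.30%.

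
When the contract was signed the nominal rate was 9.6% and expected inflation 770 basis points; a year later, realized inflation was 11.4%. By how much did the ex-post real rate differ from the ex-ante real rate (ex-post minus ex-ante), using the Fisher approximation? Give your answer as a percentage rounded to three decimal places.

-3.700%

Ex-ante: 9.6% − 7.7% = 1.900%
Ex-post: 9.6% − 11.4% = -1.800%
Difference (ex-post − ex-ante) = -3.7000% → -3.700%.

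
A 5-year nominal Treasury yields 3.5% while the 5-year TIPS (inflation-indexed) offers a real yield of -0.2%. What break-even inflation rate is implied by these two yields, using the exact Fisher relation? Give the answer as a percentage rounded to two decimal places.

(1 + π) = (1 + i)/(1 + r) = 1.03500 / 0.99800 = 1.037074
Break-even inflation = 1.037074 − 1 → 3.71%.

3.71%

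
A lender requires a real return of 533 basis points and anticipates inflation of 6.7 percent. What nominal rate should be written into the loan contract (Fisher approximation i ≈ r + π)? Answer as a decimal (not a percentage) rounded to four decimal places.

i ≈ r + π = 5.33% + 6.7% = 0.1203.

0.1203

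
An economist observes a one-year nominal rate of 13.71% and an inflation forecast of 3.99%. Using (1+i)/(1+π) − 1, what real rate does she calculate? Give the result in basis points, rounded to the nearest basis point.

By the Fisher relation, 1 + r = (1 + i)/(1 + π).
1 + r = 1.13710 / 1.03990 = 1.093471
r = 1.093471 − 1 = 9.3471%, i.e. 935 basis points.

935 basis points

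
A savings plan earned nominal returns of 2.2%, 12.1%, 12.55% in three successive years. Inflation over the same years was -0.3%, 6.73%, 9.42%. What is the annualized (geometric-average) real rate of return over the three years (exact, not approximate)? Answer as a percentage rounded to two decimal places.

3.46%

Nominal growth factor = 1.0220 × 1.1210 × 1.1255 = 1.28944258
Price-level growth factor = 0.9970 × 1.0673 × 1.0942 = 1.16433614
Real growth factor = 1.28944258 / 1.16433614 = 1.10744873
Annualized real rate = 1.10744873^(1/3) − 1 = 3.4605% → 3.46%.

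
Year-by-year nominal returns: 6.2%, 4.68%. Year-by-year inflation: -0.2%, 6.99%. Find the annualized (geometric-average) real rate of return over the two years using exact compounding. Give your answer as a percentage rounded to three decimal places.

2.037%

Compound the nominal returns: 1.0620 × 1.0468 = 1.11170160.
Compound inflation: 0.9980 × 1.0699 = 1.06776020.
Deflate: 1.11170160 / 1.06776020 = 1.04115287.
Annualized real rate = 1.04115287^(1/2) − 1 = 2.0369% → 2.037%.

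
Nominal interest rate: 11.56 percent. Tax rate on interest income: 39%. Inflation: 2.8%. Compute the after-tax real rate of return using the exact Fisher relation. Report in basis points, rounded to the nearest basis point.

414 basis points

After-tax nominal return = 11.56% × (1 − 0.39) = 7.0516%.
1 + r = 1.070516 / 1.02800 = 1.041358
After-tax real rate = 1.041358 − 1 → 414 basis points.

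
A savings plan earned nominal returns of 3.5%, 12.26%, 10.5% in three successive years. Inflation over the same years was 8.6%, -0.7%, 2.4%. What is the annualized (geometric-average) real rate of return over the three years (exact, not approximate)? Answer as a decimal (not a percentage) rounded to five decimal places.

0.05152

Compound the nominal returns: 1.0350 × 1.1226 × 1.1050 = 1.28388956.
Compound inflation: 1.0860 × 0.9930 × 1.0240 = 1.10427955.
Deflate: 1.28388956 / 1.10427955 = 1.16264903.
Annualized real rate = 1.16264903^(1/3) − 1 = 5.1517% → 0.05152.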